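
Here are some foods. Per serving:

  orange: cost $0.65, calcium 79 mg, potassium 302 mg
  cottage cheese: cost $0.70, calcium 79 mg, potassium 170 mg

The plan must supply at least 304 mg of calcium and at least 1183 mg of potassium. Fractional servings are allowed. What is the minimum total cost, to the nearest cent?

$2.55

With two linear requirements the optimum uses one or two foods; enumerate the corners.
orange only: max(304/79, 1183/302) = 3.917 servings → $2.55.
cottage cheese only: max(304/79, 1183/170) = 6.959 servings → $4.87.
orange + cottage cheese: the both-tight solution has a negative serving — not a feasible corner.
The minimum over all feasible corners is $2.55.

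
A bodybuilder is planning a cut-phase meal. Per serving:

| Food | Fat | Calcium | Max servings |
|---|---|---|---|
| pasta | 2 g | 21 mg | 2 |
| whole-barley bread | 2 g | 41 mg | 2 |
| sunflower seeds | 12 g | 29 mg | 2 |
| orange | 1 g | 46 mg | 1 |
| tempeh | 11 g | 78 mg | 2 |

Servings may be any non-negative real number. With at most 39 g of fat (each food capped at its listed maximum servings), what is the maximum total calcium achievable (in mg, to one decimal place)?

345.3 mg

Calcium per g fat: orange 46, whole-barley bread 20.5, pasta 10.5, tempeh 7.091, sunflower seeds 2.417.
Take 1 serving of orange: uses 1 g fat, +46.0 mg calcium (running total 46.0 mg).
Take 2 servings of whole-barley bread: uses 4 g fat, +82.0 mg calcium (running total 128.0 mg).
Take 2 servings of pasta: uses 4 g fat, +42.0 mg calcium (running total 170.0 mg).
Take 2 servings of tempeh: uses 22 g fat, +156.0 mg calcium (running total 326.0 mg).
Take 0.6667 servings of sunflower seeds: uses 8 g fat, +19.3 mg calcium (running total 345.3 mg).
Greedy by best ratio exhausts the fat allowance optimally: 345.3 mg.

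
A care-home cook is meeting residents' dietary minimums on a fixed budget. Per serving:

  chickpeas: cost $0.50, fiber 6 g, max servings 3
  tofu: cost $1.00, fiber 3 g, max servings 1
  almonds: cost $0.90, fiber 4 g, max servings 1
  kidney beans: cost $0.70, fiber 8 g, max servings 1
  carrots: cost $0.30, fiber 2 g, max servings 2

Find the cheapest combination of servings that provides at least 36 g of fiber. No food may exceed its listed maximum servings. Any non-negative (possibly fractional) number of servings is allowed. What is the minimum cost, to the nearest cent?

$4.37

Cost per g of fiber: chickpeas $0.0833, kidney beans $0.0875, carrots $0.1500, almonds $0.2250, tofu $0.3333.
Take 3 servings of chickpeas: +18.0 g fiber for $1.50 (total $1.50, still need 18.0 g).
Take 1 serving of kidney beans: +8.0 g fiber for $0.70 (total $2.20, still need 10.0 g).
Take 2 servings of carrots: +4.0 g fiber for $0.60 (total $2.80, still need 6.0 g).
Take 1 serving of almonds: +4.0 g fiber for $0.90 (total $3.70, still need 2.0 g).
Take 0.6667 servings of tofu: +2.0 g fiber for $0.67 (total $4.37, still need 0.0 g).
Filling from the cheapest source first is optimal under one linear minimum: $4.37.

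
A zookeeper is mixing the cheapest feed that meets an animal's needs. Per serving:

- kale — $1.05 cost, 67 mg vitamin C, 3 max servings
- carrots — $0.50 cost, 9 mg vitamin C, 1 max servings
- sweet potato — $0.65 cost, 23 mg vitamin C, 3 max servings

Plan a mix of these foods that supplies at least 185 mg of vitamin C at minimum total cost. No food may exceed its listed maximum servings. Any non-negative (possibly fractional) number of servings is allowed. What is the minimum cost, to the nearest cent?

$2.90

Cost per mg of vitamin C: kale $0.0157, sweet potato $0.0283, carrots $0.0556.
Take 2.761 servings of kale: +185.0 mg vitamin C for $2.90 (total $2.90, still need 0.0 mg).
Filling from the cheapest source first is optimal under one linear minimum: $2.90.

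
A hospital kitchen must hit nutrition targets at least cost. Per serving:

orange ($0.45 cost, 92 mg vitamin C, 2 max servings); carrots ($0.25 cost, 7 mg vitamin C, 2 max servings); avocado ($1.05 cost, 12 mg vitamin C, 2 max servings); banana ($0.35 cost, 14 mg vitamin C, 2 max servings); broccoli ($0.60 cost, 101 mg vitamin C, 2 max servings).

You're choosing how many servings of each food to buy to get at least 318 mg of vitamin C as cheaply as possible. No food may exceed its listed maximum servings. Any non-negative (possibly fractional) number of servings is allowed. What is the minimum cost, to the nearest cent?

$1.70

Cost per mg of vitamin C: orange $0.0049, broccoli $0.0059, banana $0.0250, carrots $0.0357, avocado $0.0875.
Take 2 servings of orange: +184.0 mg vitamin C for $0.90 (total $0.90, still need 134.0 mg).
Take 1.327 servings of broccoli: +134.0 mg vitamin C for $0.80 (total $1.70, still need 0.0 mg).
Filling from the cheapest source first is optimal under one linear minimum: $1.70.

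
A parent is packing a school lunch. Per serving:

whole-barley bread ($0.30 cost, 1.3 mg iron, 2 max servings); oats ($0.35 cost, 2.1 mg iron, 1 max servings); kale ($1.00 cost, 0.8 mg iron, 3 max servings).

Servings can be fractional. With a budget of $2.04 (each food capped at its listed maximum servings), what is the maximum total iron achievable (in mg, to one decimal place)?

Iron per dollar: oats 6, whole-barley bread 4.333, kale 0.8.
Take 1 serving of oats: spends $0.35, +2.1 mg iron (running total 2.1 mg).
Take 2 servings of whole-barley bread: spends $0.60, +2.6 mg iron (running total 4.7 mg).
Take 1.09 servings of kale: spends $1.09, +0.9 mg iron (running total 5.6 mg).
Filling greedily by iron-per-dollar is optimal for one linear limit, giving 5.6 mg.

5.6 mg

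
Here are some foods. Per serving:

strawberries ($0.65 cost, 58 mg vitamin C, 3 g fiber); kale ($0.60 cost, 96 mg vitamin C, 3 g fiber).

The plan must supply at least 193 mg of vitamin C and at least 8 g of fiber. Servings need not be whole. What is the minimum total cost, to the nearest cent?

$1.60

Compare the cost at each extreme point of the feasible region.
strawberries only: max(193/58, 8/3) = 3.328 servings → $2.16.
kale only: max(193/96, 8/3) = 2.667 servings → $1.60.
strawberries + kale with both tight: 1.658 servings and 1.009 servings → $1.68.
So the least-cost plan costs $1.60.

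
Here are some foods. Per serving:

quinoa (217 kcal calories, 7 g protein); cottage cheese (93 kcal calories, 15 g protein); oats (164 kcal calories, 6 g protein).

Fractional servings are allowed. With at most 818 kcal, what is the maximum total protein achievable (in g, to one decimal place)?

Protein per kcal: cottage cheese 0.1613, oats 0.03659, quinoa 0.03226.
With no serving limits, spend the whole calories allowance on cottage cheese: 818 kcal / 93 kcal × 15 g = 131.9 g.

131.9 g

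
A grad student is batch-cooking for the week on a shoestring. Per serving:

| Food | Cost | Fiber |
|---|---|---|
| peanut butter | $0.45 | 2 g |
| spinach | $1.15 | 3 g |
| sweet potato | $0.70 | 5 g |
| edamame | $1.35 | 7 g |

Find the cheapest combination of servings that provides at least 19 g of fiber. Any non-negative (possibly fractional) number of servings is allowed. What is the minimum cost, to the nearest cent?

$2.66

Cost per g of fiber: sweet potato $0.1400, edamame $0.1929, peanut butter $0.2250, spinach $0.3833.
With no serving limits, use only sweet potato: 19 g / 5 g = 3.8 servings × $0.70 = $2.66.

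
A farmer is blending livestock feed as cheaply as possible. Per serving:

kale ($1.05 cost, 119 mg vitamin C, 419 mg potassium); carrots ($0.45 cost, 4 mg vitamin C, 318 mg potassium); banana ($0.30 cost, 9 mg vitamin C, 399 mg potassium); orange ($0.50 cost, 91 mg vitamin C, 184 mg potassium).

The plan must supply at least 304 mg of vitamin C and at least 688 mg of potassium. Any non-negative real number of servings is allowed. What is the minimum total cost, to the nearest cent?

A basic optimal solution has at most two foods positive. Try each food alone and each pair with both targets met exactly.
kale only: max(304/119, 688/419) = 2.555 servings → $2.68.
carrots only: max(304/4, 688/318) = 76 servings → $34.20.
banana only: max(304/9, 688/399) = 33.78 servings → $10.13.
orange only: max(304/91, 688/184) = 3.739 servings → $1.87.
kale + carrots with both targets exact would need a negative amount; discard.
kale + banana: intersection lies outside the first quadrant.
kale + orange with both tight: 0.411 servings and 2.803 servings → $1.83.
carrots + banana: the both-tight solution has a negative serving — not a feasible corner.
carrots + orange with both tight: 0.2366 servings and 3.33 servings → $1.77.
banana + orange with both tight: 0.1925 servings and 3.322 servings → $1.72.
So the least-cost plan costs $1.72.

$1.72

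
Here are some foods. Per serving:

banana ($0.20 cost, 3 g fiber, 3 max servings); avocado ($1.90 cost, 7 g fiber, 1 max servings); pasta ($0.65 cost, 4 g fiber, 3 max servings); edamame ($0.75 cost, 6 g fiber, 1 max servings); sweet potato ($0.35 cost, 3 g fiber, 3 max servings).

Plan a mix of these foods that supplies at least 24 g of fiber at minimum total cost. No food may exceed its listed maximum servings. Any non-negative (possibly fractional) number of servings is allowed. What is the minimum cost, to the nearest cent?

$2.40

Cost per g of fiber: banana $0.0667, sweet potato $0.1167, edamame $0.1250, pasta $0.1625, avocado $0.2714.
Take 3 servings of banana: +9.0 g fiber for $0.60 (total $0.60, still need 15.0 g).
Take 3 servings of sweet potato: +9.0 g fiber for $1.05 (total $1.65, still need 6.0 g).
Take 1 serving of edamame: +6.0 g fiber for $0.75 (total $2.40, still need 0.0 g).
Filling from the cheapest source first is optimal under one linear minimum: $2.40.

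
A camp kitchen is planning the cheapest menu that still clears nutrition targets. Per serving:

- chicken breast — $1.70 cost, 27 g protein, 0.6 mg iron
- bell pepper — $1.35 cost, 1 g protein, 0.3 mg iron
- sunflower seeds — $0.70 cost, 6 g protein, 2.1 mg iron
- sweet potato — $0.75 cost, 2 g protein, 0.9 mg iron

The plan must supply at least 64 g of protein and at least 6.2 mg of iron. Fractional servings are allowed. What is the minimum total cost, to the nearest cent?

This is a tiny linear program; its minimum lies at a vertex of the feasible set. List the vertices and price them.
chicken breast only: max(64/27, 6.2/0.6) = 10.33 servings → $17.57.
bell pepper only: max(64/1, 6.2/0.3) = 64 servings → $86.40.
sunflower seeds only: max(64/6, 6.2/2.1) = 10.67 servings → $7.47.
sweet potato only: max(64/2, 6.2/0.9) = 32 servings → $24.00.
chicken breast + bell pepper with both tight: 1.733 servings and 17.2 servings → $26.17.
chicken breast + sunflower seeds with both tight: 1.831 servings and 2.429 servings → $4.81.
chicken breast + sweet potato with both tight: 1.957 servings and 5.584 servings → $7.51.
bell pepper + sunflower seeds with both targets exact would need a negative amount; discard.
bell pepper + sweet potato: the both-tight solution has a negative serving — not a feasible corner.
sunflower seeds + sweet potato: intersection lies outside the first quadrant.
The minimum over all feasible corners is $4.81.

$4.81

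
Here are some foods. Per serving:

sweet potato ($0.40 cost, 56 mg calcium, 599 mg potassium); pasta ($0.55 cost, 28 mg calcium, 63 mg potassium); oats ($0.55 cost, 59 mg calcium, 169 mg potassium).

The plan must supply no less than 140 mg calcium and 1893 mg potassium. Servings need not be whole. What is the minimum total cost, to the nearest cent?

With two linear requirements the optimum uses one or two foods; enumerate the corners.
sweet potato only: max(140/56, 1893/599) = 3.16 servings → $1.26.
pasta only: max(140/28, 1893/63) = 30.05 servings → $16.53.
oats only: max(140/59, 1893/169) = 11.2 servings → $6.16.
sweet potato + pasta: the both-tight solution has a negative serving — not a feasible corner.
sweet potato + oats with both targets exact would need a negative amount; discard.
pasta + oats: intersection lies outside the first quadrant.
So the least-cost plan costs $1.26.

$1.26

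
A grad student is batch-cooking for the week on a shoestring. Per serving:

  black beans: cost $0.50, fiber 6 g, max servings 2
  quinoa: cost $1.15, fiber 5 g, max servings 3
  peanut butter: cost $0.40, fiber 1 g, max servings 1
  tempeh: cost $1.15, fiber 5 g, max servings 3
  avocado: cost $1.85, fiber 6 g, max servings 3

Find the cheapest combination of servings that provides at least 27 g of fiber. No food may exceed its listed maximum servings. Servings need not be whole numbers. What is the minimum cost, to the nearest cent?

$4.45

Cost per g of fiber: black beans $0.0833, quinoa $0.2300, tempeh $0.2300, avocado $0.3083, peanut butter $0.4000.
Take 2 servings of black beans: +12.0 g fiber for $1.00 (total $1.00, still need 15.0 g).
Take 3 servings of quinoa: +15.0 g fiber for $3.45 (total $4.45, still need 0.0 g).
Greedy by cheapest-per-g is optimal for a single linear constraint, so the minimum cost is $4.45.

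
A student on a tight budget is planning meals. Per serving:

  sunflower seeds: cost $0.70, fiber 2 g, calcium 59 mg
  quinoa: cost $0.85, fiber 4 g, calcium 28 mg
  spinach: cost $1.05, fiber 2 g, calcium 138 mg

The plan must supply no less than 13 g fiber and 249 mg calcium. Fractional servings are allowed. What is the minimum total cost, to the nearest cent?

$3.56

The cheapest plan sits at a corner of the feasible region — with two constraints it uses at most two foods.
sunflower seeds only: max(13/2, 249/59) = 6.5 servings → $4.55.
quinoa only: max(13/4, 249/28) = 8.893 servings → $7.56.
spinach only: max(13/2, 249/138) = 6.5 servings → $6.83.
sunflower seeds + quinoa with both tight: 3.511 servings and 1.494 servings → $3.73.
sunflower seeds + spinach: the both-tight solution has a negative serving — not a feasible corner.
quinoa + spinach with both tight: 2.613 servings and 1.274 servings → $3.56.
Cheapest feasible corner: $3.56.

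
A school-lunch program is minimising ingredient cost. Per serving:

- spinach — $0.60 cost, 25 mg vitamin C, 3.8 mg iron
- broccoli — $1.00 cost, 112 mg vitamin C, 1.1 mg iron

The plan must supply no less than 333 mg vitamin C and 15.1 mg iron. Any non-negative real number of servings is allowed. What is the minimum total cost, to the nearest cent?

A basic optimal solution has at most two foods positive. Try each food alone and each pair with both targets met exactly.
spinach only: max(333/25, 15.1/3.8) = 13.32 servings → $7.99.
broccoli only: max(333/112, 15.1/1.1) = 13.73 servings → $13.73.
spinach + broccoli with both tight: 3.328 servings and 2.23 servings → $4.23.
Cheapest feasible corner: $4.23.

$4.23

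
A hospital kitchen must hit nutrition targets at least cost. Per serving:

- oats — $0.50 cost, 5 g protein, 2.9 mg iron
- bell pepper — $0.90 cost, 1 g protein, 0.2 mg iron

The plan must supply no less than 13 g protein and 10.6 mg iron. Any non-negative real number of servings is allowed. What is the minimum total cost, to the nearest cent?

oats only: max(13/5, 10.6/2.9) = 3.655 servings → $1.83.
bell pepper only: max(13/1, 10.6/0.2) = 53 servings → $47.70.
oats + bell pepper: intersection lies outside the first quadrant.
So the least-cost plan costs $1.83.

$1.83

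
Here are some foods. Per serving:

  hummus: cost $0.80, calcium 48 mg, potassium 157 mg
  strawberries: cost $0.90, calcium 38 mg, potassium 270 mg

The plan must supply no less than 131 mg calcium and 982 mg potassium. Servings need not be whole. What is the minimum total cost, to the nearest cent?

$3.27

An LP optimum is at a vertex; with two nutrient constraints at most two foods are used. Check each candidate.
hummus only: max(131/48, 982/157) = 6.255 servings → $5.00.
strawberries only: max(131/38, 982/270) = 3.637 servings → $3.27.
hummus + strawberries: the both-tight solution has a negative serving — not a feasible corner.
Cheapest feasible corner: $3.27.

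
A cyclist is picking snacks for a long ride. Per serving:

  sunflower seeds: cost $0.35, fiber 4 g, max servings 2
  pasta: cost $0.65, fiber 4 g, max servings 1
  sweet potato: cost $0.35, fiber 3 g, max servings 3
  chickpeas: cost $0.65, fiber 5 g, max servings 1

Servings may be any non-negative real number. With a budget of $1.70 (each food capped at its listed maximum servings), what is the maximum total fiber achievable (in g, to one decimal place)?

Fiber per dollar: sunflower seeds 11.43, sweet potato 8.571, chickpeas 7.692, pasta 6.154.
Take 2 servings of sunflower seeds: spends $0.70, +8.0 g fiber (running total 8.0 g).
Take 2.857 servings of sweet potato: spends $1.00, +8.6 g fiber (running total 16.6 g).
Filling greedily by fiber-per-dollar is optimal for one linear limit, giving 16.6 g.

16.6 g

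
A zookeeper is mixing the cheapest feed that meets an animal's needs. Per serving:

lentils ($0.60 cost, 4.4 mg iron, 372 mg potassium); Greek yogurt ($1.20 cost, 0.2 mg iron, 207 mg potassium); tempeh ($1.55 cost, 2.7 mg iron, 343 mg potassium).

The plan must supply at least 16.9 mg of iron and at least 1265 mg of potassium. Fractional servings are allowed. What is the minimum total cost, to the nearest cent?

$2.30

For a min-cost LP with two ≥-constraints, a basic feasible solution has at most two positive variables.
lentils only: max(16.9/4.4, 1265/372) = 3.841 servings → $2.30.
Greek yogurt only: max(16.9/0.2, 1265/207) = 84.5 servings → $101.40.
tempeh only: max(16.9/2.7, 1265/343) = 6.259 servings → $9.70.
lentils + Greek yogurt: the both-tight solution has a negative serving — not a feasible corner.
lentils + tempeh: intersection lies outside the first quadrant.
Greek yogurt + tempeh: the both-tight solution has a negative serving — not a feasible corner.
So the least-cost plan costs $2.30.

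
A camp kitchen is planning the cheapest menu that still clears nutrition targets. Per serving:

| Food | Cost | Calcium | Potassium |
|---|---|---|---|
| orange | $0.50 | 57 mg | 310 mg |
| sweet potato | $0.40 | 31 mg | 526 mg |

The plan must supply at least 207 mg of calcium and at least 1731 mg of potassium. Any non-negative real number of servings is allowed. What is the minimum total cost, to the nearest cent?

$2.03

With two linear requirements the optimum uses one or two foods; enumerate the corners.
orange only: max(207/57, 1731/310) = 5.584 servings → $2.79.
sweet potato only: max(207/31, 1731/526) = 6.677 servings → $2.67.
orange + sweet potato with both tight: 2.711 servings and 1.693 servings → $2.03.
The minimum over all feasible corners is $2.03.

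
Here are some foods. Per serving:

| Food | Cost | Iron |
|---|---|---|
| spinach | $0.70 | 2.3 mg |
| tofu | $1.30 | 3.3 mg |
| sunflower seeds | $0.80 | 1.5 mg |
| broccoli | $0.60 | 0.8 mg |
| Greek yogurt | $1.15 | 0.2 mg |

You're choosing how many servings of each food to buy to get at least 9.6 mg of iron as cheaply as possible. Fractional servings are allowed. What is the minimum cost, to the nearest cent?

Cost per mg of iron: spinach $0.3043, tofu $0.3939, sunflower seeds $0.5333, broccoli $0.7500, Greek yogurt $5.7500.
With no serving limits, use only spinach: 9.6 mg / 2.3 mg = 4.174 servings × $0.70 = $2.92.

$2.92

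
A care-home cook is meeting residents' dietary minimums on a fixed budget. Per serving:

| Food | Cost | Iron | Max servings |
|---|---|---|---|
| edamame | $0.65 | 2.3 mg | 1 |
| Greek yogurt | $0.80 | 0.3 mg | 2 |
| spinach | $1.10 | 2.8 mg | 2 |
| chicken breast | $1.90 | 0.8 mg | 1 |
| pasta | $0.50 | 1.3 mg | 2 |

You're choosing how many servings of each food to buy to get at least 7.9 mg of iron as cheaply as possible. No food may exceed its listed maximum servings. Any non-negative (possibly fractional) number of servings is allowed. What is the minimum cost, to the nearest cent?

$2.83

Cost per mg of iron: edamame $0.2826, pasta $0.3846, spinach $0.3929, chicken breast $2.3750, Greek yogurt $2.6667.
Take 1 serving of edamame: +2.3 mg iron for $0.65 (total $0.65, still need 5.6 mg).
Take 2 servings of pasta: +2.6 mg iron for $1.00 (total $1.65, still need 3.0 mg).
Take 1.071 servings of spinach: +3.0 mg iron for $1.18 (total $2.83, still need 0.0 mg).
Greedy by cheapest-per-mg is optimal for a single linear constraint, so the minimum cost is $2.83.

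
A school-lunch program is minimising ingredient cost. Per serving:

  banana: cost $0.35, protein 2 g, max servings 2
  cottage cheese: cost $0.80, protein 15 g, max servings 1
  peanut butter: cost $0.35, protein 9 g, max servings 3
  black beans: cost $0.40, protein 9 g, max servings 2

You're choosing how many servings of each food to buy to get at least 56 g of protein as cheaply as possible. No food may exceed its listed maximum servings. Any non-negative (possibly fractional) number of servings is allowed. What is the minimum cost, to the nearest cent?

$2.44

Cost per g of protein: peanut butter $0.0389, black beans $0.0444, cottage cheese $0.0533, banana $0.1750.
Take 3 servings of peanut butter: +27.0 g protein for $1.05 (total $1.05, still need 29.0 g).
Take 2 servings of black beans: +18.0 g protein for $0.80 (total $1.85, still need 11.0 g).
Take 0.7333 servings of cottage cheese: +11.0 g protein for $0.59 (total $2.44, still need 0.0 g).
Greedy by cheapest-per-g is optimal for a single linear constraint, so the minimum cost is $2.44.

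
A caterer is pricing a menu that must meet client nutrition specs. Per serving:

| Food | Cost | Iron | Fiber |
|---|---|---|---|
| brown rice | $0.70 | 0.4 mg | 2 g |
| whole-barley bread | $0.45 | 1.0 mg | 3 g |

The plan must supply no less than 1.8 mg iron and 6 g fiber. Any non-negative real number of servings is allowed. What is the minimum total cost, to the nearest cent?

$0.90

Check every corner: each single food scaled to meet both minima, and each pair solved so both constraints bind.
brown rice only: max(1.8/0.4, 6/2) = 4.5 servings → $3.15.
whole-barley bread only: max(1.8/1.0, 6/3) = 2 servings → $0.90.
brown rice + whole-barley bread with both tight: 0.75 servings and 1.5 servings → $1.20.
Cheapest feasible corner: $0.90.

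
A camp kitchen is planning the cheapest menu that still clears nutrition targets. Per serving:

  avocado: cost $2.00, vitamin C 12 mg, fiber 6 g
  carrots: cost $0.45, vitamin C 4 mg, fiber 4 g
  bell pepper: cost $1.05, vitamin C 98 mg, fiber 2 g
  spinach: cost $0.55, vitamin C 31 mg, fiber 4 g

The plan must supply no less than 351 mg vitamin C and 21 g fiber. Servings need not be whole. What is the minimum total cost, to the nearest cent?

$4.66

The cheapest plan sits at a corner of the feasible region — with two constraints it uses at most two foods.
avocado only: max(351/12, 21/6) = 29.25 servings → $58.50.
carrots only: max(351/4, 21/4) = 87.75 servings → $39.49.
bell pepper only: max(351/98, 21/2) = 10.5 servings → $11.03.
spinach only: max(351/31, 21/4) = 11.32 servings → $6.23.
avocado + carrots: intersection lies outside the first quadrant.
avocado + bell pepper with both tight: 2.404 servings and 3.287 servings → $8.26.
avocado + spinach with both targets exact would need a negative amount; discard.
carrots + bell pepper with both tight: 3.531 servings and 3.438 servings → $5.20.
carrots + spinach: the both-tight solution has a negative serving — not a feasible corner.
bell pepper + spinach with both tight: 2.282 servings and 4.109 servings → $4.66.
Cheapest feasible corner: $4.66.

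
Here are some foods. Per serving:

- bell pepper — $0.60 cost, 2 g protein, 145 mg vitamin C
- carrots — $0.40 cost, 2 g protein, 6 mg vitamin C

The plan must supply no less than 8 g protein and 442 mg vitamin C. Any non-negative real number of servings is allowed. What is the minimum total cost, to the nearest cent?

$2.20

Compare the cost at each extreme point of the feasible region.
bell pepper only: max(8/2, 442/145) = 4 servings → $2.40.
carrots only: max(8/2, 442/6) = 73.67 servings → $29.47.
bell pepper + carrots with both tight: 3.007 servings and 0.9928 servings → $2.20.
So the least-cost plan costs $2.20.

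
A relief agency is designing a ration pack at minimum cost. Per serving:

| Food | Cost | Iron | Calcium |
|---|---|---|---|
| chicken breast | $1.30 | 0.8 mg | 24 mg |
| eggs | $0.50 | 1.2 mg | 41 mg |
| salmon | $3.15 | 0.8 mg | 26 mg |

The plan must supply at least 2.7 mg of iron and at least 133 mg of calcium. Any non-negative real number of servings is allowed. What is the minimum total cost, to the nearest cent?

A basic optimal solution has at most two foods positive. Try each food alone and each pair with both targets met exactly.
chicken breast only: max(2.7/0.8, 133/24) = 5.542 servings → $7.20.
eggs only: max(2.7/1.2, 133/41) = 3.244 servings → $1.62.
salmon only: max(2.7/0.8, 133/26) = 5.115 servings → $16.11.
chicken breast + eggs: the both-tight solution has a negative serving — not a feasible corner.
chicken breast + salmon: the both-tight solution has a negative serving — not a feasible corner.
eggs + salmon: the both-tight solution has a negative serving — not a feasible corner.
Cheapest feasible corner: $1.62.

$1.62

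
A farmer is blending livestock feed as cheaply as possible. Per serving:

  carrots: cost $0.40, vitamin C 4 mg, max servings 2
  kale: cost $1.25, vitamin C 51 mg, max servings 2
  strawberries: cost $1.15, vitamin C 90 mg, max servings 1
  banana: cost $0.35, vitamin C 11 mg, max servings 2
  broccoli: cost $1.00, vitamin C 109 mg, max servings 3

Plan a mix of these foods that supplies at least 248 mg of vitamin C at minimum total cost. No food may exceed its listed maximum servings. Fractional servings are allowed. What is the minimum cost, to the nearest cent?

$2.28

Cost per mg of vitamin C: broccoli $0.0092, strawberries $0.0128, kale $0.0245, banana $0.0318, carrots $0.1000.
Take 2.275 servings of broccoli: +248.0 mg vitamin C for $2.28 (total $2.28, still need 0.0 mg).
Filling from the cheapest source first is optimal under one linear minimum: $2.28.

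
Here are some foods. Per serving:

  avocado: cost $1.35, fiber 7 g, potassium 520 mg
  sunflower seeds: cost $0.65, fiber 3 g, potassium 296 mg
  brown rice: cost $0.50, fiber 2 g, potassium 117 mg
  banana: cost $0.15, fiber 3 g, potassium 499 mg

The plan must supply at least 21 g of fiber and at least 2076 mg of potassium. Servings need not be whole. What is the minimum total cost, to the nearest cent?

$1.05

For a min-cost LP with two ≥-constraints, a basic feasible solution has at most two positive variables.
avocado only: max(21/7, 2076/520) = 3.992 servings → $5.39.
sunflower seeds only: max(21/3, 2076/296) = 7.014 servings → $4.56.
brown rice only: max(21/2, 2076/117) = 17.74 servings → $8.87.
banana only: max(21/3, 2076/499) = 7 servings → $1.05.
avocado + sunflower seeds: intersection lies outside the first quadrant.
avocado + brown rice: intersection lies outside the first quadrant.
avocado + banana with both tight: 2.199 servings and 1.869 servings → $3.25.
sunflower seeds + brown rice: intersection lies outside the first quadrant.
sunflower seeds + banana with both tight: 6.98 servings and 0.0197 servings → $4.54.
brown rice + banana with both tight: 6.57 servings and 2.62 servings → $3.68.
Cheapest feasible corner: $1.05.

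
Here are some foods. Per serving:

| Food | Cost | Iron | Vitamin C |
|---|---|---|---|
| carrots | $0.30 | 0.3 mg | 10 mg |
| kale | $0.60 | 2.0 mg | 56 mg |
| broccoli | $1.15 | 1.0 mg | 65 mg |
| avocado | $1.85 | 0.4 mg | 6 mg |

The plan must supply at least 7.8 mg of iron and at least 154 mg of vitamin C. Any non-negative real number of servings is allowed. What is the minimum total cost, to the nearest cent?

$2.34

Two binding constraints pin down two serving amounts, so the optimal mix uses at most two foods. The candidates are each food alone (scaled to the tighter of iron/vitamin C) and each pair with both constraints tight.
carrots only: max(7.8/0.3, 154/10) = 26 servings → $7.80.
kale only: max(7.8/2.0, 154/56) = 3.9 servings → $2.34.
broccoli only: max(7.8/1.0, 154/65) = 7.8 servings → $8.97.
avocado only: max(7.8/0.4, 154/6) = 25.67 servings → $47.48.
carrots + kale: the both-tight solution has a negative serving — not a feasible corner.
carrots + broccoli: intersection lies outside the first quadrant.
carrots + avocado with both tight: 6.727 servings and 14.45 servings → $28.76.
kale + broccoli: the both-tight solution has a negative serving — not a feasible corner.
kale + avocado with both tight: 1.423 servings and 12.38 servings → $23.77.
broccoli + avocado with both tight: 0.74 servings and 17.65 servings → $33.50.
Cheapest feasible corner: $2.34.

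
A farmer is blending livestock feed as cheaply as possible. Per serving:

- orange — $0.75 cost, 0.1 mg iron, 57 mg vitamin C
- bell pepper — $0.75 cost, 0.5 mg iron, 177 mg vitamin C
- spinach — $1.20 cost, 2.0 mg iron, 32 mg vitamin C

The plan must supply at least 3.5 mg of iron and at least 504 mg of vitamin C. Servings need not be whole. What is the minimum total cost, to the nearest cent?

$3.29

Two binding constraints pin down two serving amounts, so the optimal mix uses at most two foods. The candidates are each food alone (scaled to the tighter of iron/vitamin C) and each pair with both constraints tight.
orange only: max(3.5/0.1, 504/57) = 35 servings → $26.25.
bell pepper only: max(3.5/0.5, 504/177) = 7 servings → $5.25.
spinach only: max(3.5/2.0, 504/32) = 15.75 servings → $18.90.
orange + bell pepper: the both-tight solution has a negative serving — not a feasible corner.
orange + spinach with both tight: 8.087 servings and 1.346 servings → $7.68.
bell pepper + spinach with both tight: 2.651 servings and 1.087 servings → $3.29.
Cheapest feasible corner: $3.29.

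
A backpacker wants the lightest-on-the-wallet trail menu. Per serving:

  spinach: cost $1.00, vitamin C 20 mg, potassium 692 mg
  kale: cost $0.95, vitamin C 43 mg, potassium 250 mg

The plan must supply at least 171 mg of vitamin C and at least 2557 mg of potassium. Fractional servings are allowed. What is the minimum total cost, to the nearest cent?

With two linear requirements the optimum uses one or two foods; enumerate the corners.
spinach only: max(171/20, 2557/692) = 8.55 servings → $8.55.
kale only: max(171/43, 2557/250) = 10.23 servings → $9.72.
spinach + kale with both tight: 2.715 servings and 2.714 servings → $5.29.
Cheapest feasible corner: $5.29.

$5.29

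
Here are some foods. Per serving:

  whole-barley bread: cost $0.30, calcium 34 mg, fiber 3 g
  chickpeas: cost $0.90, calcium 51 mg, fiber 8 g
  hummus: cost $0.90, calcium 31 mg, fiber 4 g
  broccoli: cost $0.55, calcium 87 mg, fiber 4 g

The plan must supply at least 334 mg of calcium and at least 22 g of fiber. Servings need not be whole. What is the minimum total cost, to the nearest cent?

$2.50

This is a tiny linear program; its minimum lies at a vertex of the feasible set. List the vertices and price them.
whole-barley bread only: max(334/34, 22/3) = 9.824 servings → $2.95.
chickpeas only: max(334/51, 22/8) = 6.549 servings → $5.89.
hummus only: max(334/31, 22/4) = 10.77 servings → $9.70.
broccoli only: max(334/87, 22/4) = 5.5 servings → $3.02.
whole-barley bread + chickpeas: intersection lies outside the first quadrant.
whole-barley bread + hummus: the both-tight solution has a negative serving — not a feasible corner.
whole-barley bread + broccoli with both tight: 4.624 servings and 2.032 servings → $2.50.
chickpeas + hummus with both targets exact would need a negative amount; discard.
chickpeas + broccoli with both tight: 1.175 servings and 3.15 servings → $2.79.
hummus + broccoli with both tight: 2.58 servings and 2.92 servings → $3.93.
Cheapest feasible corner: $2.50.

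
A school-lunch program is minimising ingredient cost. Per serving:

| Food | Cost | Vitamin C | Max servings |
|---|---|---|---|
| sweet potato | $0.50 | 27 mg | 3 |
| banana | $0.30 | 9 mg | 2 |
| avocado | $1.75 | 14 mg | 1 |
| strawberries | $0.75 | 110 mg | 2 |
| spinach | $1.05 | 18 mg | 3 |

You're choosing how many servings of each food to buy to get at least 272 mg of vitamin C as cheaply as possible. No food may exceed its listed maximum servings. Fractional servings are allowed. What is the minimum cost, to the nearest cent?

Cost per mg of vitamin C: strawberries $0.0068, sweet potato $0.0185, banana $0.0333, spinach $0.0583, avocado $0.1250.
Take 2 servings of strawberries: +220.0 mg vitamin C for $1.50 (total $1.50, still need 52.0 mg).
Take 1.926 servings of sweet potato: +52.0 mg vitamin C for $0.96 (total $2.46, still need 0.0 mg).
Greedy by cheapest-per-mg is optimal for a single linear constraint, so the minimum cost is $2.46.

$2.46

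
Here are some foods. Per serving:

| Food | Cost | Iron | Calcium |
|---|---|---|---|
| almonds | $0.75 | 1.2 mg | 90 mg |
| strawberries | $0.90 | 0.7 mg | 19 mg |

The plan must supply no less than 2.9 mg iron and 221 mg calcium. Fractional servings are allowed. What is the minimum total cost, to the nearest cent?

Minimising a linear cost over {iron ≥ 2.9, calcium ≥ 221, servings ≥ 0} — the optimum is at a vertex, using one or two foods.
almonds only: max(2.9/1.2, 221/90) = 2.456 servings → $1.84.
strawberries only: max(2.9/0.7, 221/19) = 11.63 servings → $10.47.
almonds + strawberries: intersection lies outside the first quadrant.
Cheapest feasible corner: $1.84.

$1.84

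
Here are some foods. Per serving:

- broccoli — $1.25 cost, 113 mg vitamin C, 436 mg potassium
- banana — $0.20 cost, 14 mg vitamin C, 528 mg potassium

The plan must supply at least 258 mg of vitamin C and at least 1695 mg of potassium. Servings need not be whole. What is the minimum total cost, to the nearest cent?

$2.92

The cheapest plan sits at a corner of the feasible region — with two constraints it uses at most two foods.
broccoli only: max(258/113, 1695/436) = 3.888 servings → $4.86.
banana only: max(258/14, 1695/528) = 18.43 servings → $3.69.
broccoli + banana with both tight: 2.1 servings and 1.476 servings → $2.92.
The minimum over all feasible corners is $2.92.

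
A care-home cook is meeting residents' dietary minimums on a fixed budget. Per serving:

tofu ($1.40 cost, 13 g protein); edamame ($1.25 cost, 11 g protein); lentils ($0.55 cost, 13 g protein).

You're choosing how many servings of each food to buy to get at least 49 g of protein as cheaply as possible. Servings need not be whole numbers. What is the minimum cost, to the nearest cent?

$2.07

Cost per g of protein: lentils $0.0423, tofu $0.1077, edamame $0.1136.
With no serving limits, use only lentils: 49 g / 13 g = 3.769 servings × $0.55 = $2.07.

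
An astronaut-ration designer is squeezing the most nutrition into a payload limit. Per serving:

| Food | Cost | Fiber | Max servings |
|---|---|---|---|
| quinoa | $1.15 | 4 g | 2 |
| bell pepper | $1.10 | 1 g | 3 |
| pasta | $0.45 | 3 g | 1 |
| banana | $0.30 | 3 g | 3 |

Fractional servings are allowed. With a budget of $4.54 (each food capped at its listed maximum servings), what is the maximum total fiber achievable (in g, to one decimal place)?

Fiber per dollar: banana 10, pasta 6.667, quinoa 3.478, bell pepper 0.9091.
Take 3 servings of banana: spends $0.90, +9.0 g fiber (running total 9.0 g).
Take 1 serving of pasta: spends $0.45, +3.0 g fiber (running total 12.0 g).
Take 2 servings of quinoa: spends $2.30, +8.0 g fiber (running total 20.0 g).
Take 0.8091 servings of bell pepper: spends $0.89, +0.8 g fiber (running total 20.8 g).
Filling greedily by fiber-per-dollar is optimal for one linear limit, giving 20.8 g.

20.8 g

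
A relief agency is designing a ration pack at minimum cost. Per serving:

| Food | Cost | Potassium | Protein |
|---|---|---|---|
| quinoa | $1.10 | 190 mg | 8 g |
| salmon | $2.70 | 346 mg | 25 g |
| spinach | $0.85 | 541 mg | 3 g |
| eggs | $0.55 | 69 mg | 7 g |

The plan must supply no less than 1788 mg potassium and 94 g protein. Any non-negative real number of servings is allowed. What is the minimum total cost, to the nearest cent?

This is a tiny linear program; its minimum lies at a vertex of the feasible set. List the vertices and price them.
quinoa only: max(1788/190, 94/8) = 11.75 servings → $12.93.
salmon only: max(1788/346, 94/25) = 5.168 servings → $13.95.
spinach only: max(1788/541, 94/3) = 31.33 servings → $26.63.
eggs only: max(1788/69, 94/7) = 25.91 servings → $14.25.
quinoa + salmon with both tight: 6.143 servings and 1.794 servings → $11.60.
quinoa + spinach: intersection lies outside the first quadrant.
quinoa + eggs with both tight: 7.751 servings and 4.571 servings → $11.04.
salmon + spinach with both tight: 3.643 servings and 0.9751 servings → $10.66.
salmon + eggs with both targets exact would need a negative amount; discard.
spinach + eggs with both tight: 1.684 servings and 12.71 servings → $8.42.
The minimum over all feasible corners is $8.42.

$8.42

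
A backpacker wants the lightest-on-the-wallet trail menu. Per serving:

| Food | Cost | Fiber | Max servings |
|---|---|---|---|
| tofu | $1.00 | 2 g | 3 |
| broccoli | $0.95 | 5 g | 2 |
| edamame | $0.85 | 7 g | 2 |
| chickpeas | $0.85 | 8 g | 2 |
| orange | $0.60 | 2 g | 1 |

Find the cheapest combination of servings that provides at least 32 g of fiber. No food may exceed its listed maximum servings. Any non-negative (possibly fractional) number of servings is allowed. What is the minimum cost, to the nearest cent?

$3.78

Cost per g of fiber: chickpeas $0.1062, edamame $0.1214, broccoli $0.1900, orange $0.3000, tofu $0.5000.
Take 2 servings of chickpeas: +16.0 g fiber for $1.70 (total $1.70, still need 16.0 g).
Take 2 servings of edamame: +14.0 g fiber for $1.70 (total $3.40, still need 2.0 g).
Take 0.4 servings of broccoli: +2.0 g fiber for $0.38 (total $3.78, still need 0.0 g).
Greedy by cheapest-per-g is optimal for a single linear constraint, so the minimum cost is $3.78.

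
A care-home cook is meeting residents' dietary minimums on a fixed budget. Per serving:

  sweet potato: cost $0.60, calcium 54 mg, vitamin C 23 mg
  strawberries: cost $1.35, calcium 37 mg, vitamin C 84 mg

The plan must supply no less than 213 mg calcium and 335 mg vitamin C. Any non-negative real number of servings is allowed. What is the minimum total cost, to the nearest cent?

$5.73

Minimising a linear cost over {calcium ≥ 213, vitamin C ≥ 335, servings ≥ 0} — the optimum is at a vertex, using one or two foods.
sweet potato only: max(213/54, 335/23) = 14.57 servings → $8.74.
strawberries only: max(213/37, 335/84) = 5.757 servings → $7.77.
sweet potato + strawberries with both tight: 1.492 servings and 3.58 servings → $5.73.
The minimum over all feasible corners is $5.73.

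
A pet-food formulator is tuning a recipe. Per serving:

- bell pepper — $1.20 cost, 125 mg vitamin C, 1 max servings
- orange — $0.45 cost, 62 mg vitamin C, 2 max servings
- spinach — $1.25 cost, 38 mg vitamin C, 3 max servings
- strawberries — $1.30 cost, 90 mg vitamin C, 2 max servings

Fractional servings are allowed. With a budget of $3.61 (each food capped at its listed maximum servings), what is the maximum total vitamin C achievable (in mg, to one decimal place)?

353.5 mg

Vitamin C per dollar: orange 137.8, bell pepper 104.2, strawberries 69.23, spinach 30.4.
Take 2 servings of orange: spends $0.90, +124.0 mg vitamin C (running total 124.0 mg).
Take 1 serving of bell pepper: spends $1.20, +125.0 mg vitamin C (running total 249.0 mg).
Take 1.162 servings of strawberries: spends $1.51, +104.5 mg vitamin C (running total 353.5 mg).
Filling greedily by vitamin C-per-dollar is optimal for one linear limit, giving 353.5 mg.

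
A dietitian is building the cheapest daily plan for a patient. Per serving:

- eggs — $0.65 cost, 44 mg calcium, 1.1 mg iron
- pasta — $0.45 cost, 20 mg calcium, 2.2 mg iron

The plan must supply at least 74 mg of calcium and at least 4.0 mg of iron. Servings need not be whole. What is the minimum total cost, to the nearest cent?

The cheapest plan sits at a corner of the feasible region — with two constraints it uses at most two foods.
eggs only: max(74/44, 4.0/1.1) = 3.636 servings → $2.36.
pasta only: max(74/20, 4.0/2.2) = 3.7 servings → $1.67.
eggs + pasta with both tight: 1.107 servings and 1.265 servings → $1.29.
The minimum over all feasible corners is $1.29.

$1.29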